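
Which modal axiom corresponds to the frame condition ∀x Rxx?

□s → s

This is reflexivity; the standard corresponding axiom is T: □s → s.
Suppose □s→s is valid. At any x set V(s)={w : Rxw}. Then □s holds at x, so s holds at x, i.e. Rxx.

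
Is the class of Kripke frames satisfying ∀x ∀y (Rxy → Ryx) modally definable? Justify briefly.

The condition is symmetry. A defining modal formula is p → □◇p.

Definable; p → □◇p defines it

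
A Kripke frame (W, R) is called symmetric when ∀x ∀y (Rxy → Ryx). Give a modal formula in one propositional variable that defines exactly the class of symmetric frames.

p → □◇p

This is symmetry; the standard corresponding axiom is B: p → □◇p.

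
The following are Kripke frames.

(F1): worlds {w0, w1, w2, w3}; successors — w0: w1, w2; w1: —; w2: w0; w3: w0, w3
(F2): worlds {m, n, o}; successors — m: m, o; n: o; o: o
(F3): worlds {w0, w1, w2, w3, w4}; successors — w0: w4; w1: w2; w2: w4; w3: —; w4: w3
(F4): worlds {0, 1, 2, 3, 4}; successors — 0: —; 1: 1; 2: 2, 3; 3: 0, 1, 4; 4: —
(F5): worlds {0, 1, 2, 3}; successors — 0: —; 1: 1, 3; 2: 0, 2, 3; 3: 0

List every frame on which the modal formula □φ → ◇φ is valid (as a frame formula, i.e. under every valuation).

This is the axiom for seriality; its first-order frame correspondent is ∀x ∃y Rxy.
(F1): fails — world w1 has no successor.
(F2): condition met.
(F3): fails — world w3 has no successor.
(F4): fails — world 0 has no successor.
(F5): fails — world 0 has no successor.
Valid on: (F2).

(F2)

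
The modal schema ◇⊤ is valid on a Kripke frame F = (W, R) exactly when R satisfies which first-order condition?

Seriality

◇⊤ holds at w iff w has a successor, so frame-validity of ◇⊤ is exactly seriality. Equivalently via □q → ◇q:
Suppose □q→◇q is valid. At any x set V(q)=W. Then □q at x, so ◇q at x, so x has a successor.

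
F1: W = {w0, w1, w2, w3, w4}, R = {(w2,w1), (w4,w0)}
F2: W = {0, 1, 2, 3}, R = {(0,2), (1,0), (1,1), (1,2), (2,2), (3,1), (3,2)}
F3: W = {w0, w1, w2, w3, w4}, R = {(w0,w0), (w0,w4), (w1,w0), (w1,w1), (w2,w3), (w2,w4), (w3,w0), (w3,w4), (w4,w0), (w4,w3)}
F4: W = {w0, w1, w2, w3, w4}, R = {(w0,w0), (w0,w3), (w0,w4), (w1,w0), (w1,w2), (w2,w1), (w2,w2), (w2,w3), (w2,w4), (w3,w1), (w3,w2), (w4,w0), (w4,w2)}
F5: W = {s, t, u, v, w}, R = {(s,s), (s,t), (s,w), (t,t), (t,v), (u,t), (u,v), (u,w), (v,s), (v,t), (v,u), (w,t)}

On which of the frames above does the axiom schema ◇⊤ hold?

Frame correspondent (Sahlqvist): ∀x ∃y Rxy — i.e. seriality.
F1: fails — world w0 has no successor.
F2: satisfies the condition.
F3: satisfies the condition.
F4: satisfies the condition.
F5: satisfies the condition.
Valid on: F2, F3, F4, F5.

F2, F3, F4, F5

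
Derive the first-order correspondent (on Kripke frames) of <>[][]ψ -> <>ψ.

This is a Sahlqvist (Geach-type) schema ◇^1□^2ψ → □^0◇^1ψ.
First-order correspondent: forall x forall y (xRy -> exists w (y R^2 w & xRw)).

forall x forall y (xRy -> exists w (y R^2 w & xRw))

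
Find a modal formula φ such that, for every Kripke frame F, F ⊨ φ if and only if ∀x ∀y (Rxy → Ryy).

□(□ψ → ψ)

This is shift-reflexivity; the standard corresponding axiom is T□: □(□ψ → ψ).
Suppose □(□ψ→ψ) is valid. Take Rxy and set V(ψ)={w : Ryw}. Then at y, □ψ holds; since □(□ψ→ψ) at x, □ψ→ψ at y, so ψ at y, i.e. Ryy.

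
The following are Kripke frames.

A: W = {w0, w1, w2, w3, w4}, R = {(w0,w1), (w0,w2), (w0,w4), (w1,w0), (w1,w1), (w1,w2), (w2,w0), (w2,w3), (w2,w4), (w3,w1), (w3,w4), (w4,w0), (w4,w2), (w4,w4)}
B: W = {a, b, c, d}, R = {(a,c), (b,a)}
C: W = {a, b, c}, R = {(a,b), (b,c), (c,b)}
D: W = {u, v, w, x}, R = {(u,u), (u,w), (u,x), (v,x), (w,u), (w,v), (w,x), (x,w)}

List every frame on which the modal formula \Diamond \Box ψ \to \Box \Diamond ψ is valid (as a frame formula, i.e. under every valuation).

Frame correspondent (Sahlqvist): \forall x \forall y \forall z (Rxy \wedge Rxz \to \exists w (Ryw \wedge Rzw)) — i.e. convergence.
A: satisfies the condition.
B: fails — Rac and Rac but c and c have no common successor.
C: satisfies the condition.
D: fails — Ruw and Rux but w and x have no common successor.

A, C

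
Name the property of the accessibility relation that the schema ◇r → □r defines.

This is the CD axiom.
Its frame correspondent is partial functionality — ∀x ∀y ∀z (Rxy ∧ Rxz → y = z).

Partial functionality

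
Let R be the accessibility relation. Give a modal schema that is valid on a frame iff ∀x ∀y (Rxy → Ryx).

s → □◇s

A defining formula is s → □◇s (the B axiom).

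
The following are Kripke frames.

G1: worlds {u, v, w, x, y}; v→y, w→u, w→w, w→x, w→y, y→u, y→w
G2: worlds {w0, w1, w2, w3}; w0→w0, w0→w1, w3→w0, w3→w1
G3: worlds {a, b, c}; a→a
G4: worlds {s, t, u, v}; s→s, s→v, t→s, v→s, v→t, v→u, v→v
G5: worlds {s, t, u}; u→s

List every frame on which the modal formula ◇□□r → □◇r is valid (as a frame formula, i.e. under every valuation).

The schema corresponds to a generalized confluence (Geach) condition: ∀x ∀y ∀z ((xRy ∧ xRz) → ∃w (yR²w ∧ zRw)).
G1: fails — wRu, wRu but no t with uR²t and uRt.
G2: fails — w0Rw0, w0Rw1 but no w with w0R²w and w1Rw.
G3: ✓.
G4: fails — vRs, vRu but no w with sR²w and uRw.
G5: fails — uRs, uRs but no w with sR²w and sRw.

G3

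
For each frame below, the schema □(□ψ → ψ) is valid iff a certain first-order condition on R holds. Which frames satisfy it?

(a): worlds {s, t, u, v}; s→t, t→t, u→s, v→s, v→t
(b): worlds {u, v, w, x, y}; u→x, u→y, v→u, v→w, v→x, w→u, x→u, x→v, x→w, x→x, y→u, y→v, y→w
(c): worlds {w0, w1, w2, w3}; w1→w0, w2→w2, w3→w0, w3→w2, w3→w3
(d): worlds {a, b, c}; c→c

(d)

This is the axiom for shift-reflexivity; its first-order frame correspondent is ∀x ∀y (Rxy → Ryy).
(a): fails — Rus but not Rss.
(b): fails — Rxw but not Rww.
(c): fails — Rw1w0 but not Rw0w0.
(d): satisfies the condition.
Valid on: (d).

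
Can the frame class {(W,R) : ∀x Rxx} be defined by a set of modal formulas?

Yes — defined by □q → q

This is a Sahlqvist condition; the T axiom □q → q defines it.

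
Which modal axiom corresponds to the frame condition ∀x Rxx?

□r → r

The condition is reflexivity. The T schema □r → r defines it.
Suppose □r→r is valid. At any x set V(r)={w : Rxw}. Then □r holds at x, so r holds at x, i.e. Rxx.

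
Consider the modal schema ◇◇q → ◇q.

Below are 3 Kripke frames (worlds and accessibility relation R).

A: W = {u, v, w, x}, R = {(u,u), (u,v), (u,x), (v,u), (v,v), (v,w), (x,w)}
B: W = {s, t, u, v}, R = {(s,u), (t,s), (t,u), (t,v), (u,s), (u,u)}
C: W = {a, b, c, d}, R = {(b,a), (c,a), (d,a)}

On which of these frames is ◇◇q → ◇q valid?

C

The schema corresponds to transitivity: ∀x ∀y ∀z (Rxy ∧ Ryz → Rxz).
A: fails — Ruv and Rvw but not Ruw.
B: fails — Rsu and Rus but not Rss.
C: satisfies the condition.
Valid on: C.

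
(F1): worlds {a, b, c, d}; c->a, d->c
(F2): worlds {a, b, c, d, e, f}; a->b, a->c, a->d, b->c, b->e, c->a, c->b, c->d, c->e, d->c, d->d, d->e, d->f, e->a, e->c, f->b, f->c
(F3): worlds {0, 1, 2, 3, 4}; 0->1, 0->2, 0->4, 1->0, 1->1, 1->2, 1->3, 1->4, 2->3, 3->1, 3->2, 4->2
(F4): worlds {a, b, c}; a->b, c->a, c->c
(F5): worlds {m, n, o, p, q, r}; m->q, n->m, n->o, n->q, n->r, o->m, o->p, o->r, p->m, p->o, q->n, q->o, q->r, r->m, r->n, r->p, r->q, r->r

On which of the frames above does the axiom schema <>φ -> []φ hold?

The schema corresponds to partial functionality: forall x forall y forall z (Rxy & Rxz -> y = z).
(F1): ✓.
(F2): fails — a sees both b and c.
(F3): fails — 0 sees both 1 and 2.
(F4): fails — c sees both a and c.
(F5): fails — n sees both m and o.
Valid on: (F1).

(F1)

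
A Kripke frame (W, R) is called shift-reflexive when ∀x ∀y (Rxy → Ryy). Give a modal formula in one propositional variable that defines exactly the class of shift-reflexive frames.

□(□p → p)

A defining formula is □(□p → p) (the T□ axiom).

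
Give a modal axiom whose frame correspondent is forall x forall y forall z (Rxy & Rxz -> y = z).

This is partial functionality; the standard corresponding axiom is CD: ◇ψ → □ψ.
Suppose ◇ψ→□ψ is valid. Take Rxy, Rxz and set V(ψ)={y}. Then ◇ψ at x, so □ψ at x, so ψ at z, i.e. z=y.

◇ψ → □ψ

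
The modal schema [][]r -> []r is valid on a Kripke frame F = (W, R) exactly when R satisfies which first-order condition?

Suppose □□r→□r is valid. Take Rxy and set V(r)={w : xR²w}. Then □□r at x, so □r at x, so r at y, i.e. ∃z(Rxz∧Rzy).

Density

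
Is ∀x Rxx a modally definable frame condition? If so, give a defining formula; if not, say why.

Definable; □r → r defines it

This is a Sahlqvist condition; the T axiom □r → r defines it.
Suppose □r→r is valid. At any x set V(r)={w : Rxw}. Then □r holds at x, so r holds at x, i.e. Rxx.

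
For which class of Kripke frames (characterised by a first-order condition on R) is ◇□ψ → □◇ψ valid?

Suppose ◇□ψ→□◇ψ is valid. Take Rxy, Rxz and set V(ψ)={w : Ryw}. Then □ψ at y so ◇□ψ at x, so □◇ψ at x, so ◇ψ at z, giving w with Rzw and Ryw.
Conversely, any frame satisfying ∀x ∀y ∀z (Rxy ∧ Rxz → ∃w (Ryw ∧ Rzw)) validates the schema.
Frame condition: ∀x ∀y ∀z (Rxy ∧ Rxz → ∃w (Ryw ∧ Rzw)).

convergence: ∀x ∀y ∀z (Rxy ∧ Rxz → ∃w (Ryw ∧ Rzw))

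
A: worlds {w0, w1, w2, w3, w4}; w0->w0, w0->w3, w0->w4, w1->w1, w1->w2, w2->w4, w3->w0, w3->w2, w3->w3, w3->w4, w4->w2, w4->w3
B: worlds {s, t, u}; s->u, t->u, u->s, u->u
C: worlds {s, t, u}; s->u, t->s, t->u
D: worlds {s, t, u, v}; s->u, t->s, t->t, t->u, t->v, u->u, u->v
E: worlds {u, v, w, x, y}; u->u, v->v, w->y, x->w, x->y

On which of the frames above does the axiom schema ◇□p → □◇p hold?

This is the axiom for convergence; its first-order frame correspondent is ∀x ∀y ∀z (Rxy ∧ Rxz → ∃w (Ryw ∧ Rzw)).
A: fails — Rw1w2 and Rw1w1 but w2 and w1 have no common successor.
B: condition met.
C: fails — Rsu and Rsu but u and u have no common successor.
D: fails — Rtv and Rtv but v and v have no common successor.
E: fails — Rwy and Rwy but y and y have no common successor.

B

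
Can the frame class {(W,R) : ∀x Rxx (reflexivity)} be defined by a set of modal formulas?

Yes, by □r → r

The condition is reflexivity. A defining modal formula is □r → r.
Suppose □r→r is valid. At any x set V(r)={w : Rxw}. Then □r holds at x, so r holds at x, i.e. Rxx.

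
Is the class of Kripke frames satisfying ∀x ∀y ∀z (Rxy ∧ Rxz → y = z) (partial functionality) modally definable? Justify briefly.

Yes — defined by ◇p → □p

Yes: it is partial functionality, defined by the CD schema ◇p → □p.
Suppose ◇p→□p is valid. Take Rxy, Rxz and set V(p)={y}. Then ◇p at x, so □p at x, so p at z, i.e. z=y.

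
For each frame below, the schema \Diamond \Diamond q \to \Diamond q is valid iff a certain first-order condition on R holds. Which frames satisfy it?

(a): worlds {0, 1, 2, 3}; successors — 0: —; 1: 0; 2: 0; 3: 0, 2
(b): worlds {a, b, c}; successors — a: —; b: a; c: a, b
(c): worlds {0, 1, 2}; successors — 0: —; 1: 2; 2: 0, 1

(a), (b)

The schema corresponds to transitivity: \forall x \forall y \forall z (Rxy \wedge Ryz \to Rxz).
(a): holds.
(b): holds.
(c): fails — R12 and R20 but not R10.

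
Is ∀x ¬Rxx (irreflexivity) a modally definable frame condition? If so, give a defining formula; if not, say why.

If a class were modally definable it would be closed under surjective bounded morphisms (Goldblatt–Thomason).
The 2-cycle (worlds 0,1 with 0→1→0) is irreflexive, and the map sending every world to a single reflexive point • is a surjective bounded morphism (forth: every edge maps to (•,•); back: every world has a successor). So any modal formula valid on the 2-cycle is also valid on the reflexive point, which is not irreflexive.
So the class is not modally definable.

No — not modally definable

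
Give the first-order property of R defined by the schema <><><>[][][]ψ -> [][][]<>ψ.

forall x forall y forall z ((x R^3 y & x R^3 z) -> exists w (y R^3 w & zRw))

This is a Sahlqvist (Geach-type) schema ◇^3□^3ψ → □^3◇^1ψ.
Minimal-valuation argument: fix x; take any y with xR^3y and any z with xR^3z. Set V(ψ) to the set of worlds R-reachable from y in exactly 3 steps. Then □^3ψ holds at y, so the antecedent holds at x; validity forces ◇^1ψ at z, giving a w with zR^1w and yR^3w.
First-order correspondent: forall x forall y forall z ((x R^3 y & x R^3 z) -> exists w (y R^3 w & zRw)).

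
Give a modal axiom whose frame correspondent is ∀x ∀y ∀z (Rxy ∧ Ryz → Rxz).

The condition is transitivity. The 4 schema □q → □□q defines it.

□q → □□q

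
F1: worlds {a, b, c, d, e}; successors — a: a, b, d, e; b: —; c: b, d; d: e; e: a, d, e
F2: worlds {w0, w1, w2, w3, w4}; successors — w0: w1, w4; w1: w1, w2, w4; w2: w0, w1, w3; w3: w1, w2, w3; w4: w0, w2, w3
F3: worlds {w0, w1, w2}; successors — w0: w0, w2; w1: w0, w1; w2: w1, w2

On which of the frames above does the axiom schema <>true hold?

F2, F3

The schema corresponds to seriality: forall x exists y Rxy.
F1: fails — world b has no successor.
F2: satisfies the condition.
F3: satisfies the condition.
Valid on: F2, F3.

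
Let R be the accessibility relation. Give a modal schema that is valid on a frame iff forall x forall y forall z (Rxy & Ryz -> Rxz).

□p → □□p

A defining formula is □p → □□p (the 4 axiom).
Suppose □p→□□p is valid. Take Rxy, Ryz and set V(p)={w : Rxw}. Then □p at x, so □□p at x, so □p at y, so p at z, i.e. Rxz.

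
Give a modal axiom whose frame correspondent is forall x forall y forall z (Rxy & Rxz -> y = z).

This is partial functionality; the standard corresponding axiom is CD: ◇ψ → □ψ.

◇ψ → □ψ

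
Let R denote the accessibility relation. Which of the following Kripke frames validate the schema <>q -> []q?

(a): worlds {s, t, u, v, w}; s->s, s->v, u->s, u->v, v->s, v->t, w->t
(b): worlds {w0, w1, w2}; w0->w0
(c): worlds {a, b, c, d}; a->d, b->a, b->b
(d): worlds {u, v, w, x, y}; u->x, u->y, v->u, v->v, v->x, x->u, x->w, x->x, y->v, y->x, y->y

The schema corresponds to partial functionality: forall x forall y forall z (Rxy & Rxz -> y = z).
(a): fails — s sees both s and v.
(b): condition met.
(c): fails — b sees both a and b.
(d): fails — u sees both x and y.

(b)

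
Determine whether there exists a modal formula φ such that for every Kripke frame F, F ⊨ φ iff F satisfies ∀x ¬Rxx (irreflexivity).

If a class were modally definable it would be closed under surjective bounded morphisms (Goldblatt–Thomason).
The 4-cycle (worlds s,t,u,v with s→t→u→v→s) is irreflexive, and the map sending every world to a single reflexive point • is a surjective bounded morphism (forth: every edge maps to (•,•); back: every world has a successor). So any modal formula valid on the 4-cycle is also valid on the reflexive point, which is not irreflexive.
So no modal formula (or set of formulas) defines exactly the irreflexive frames.

Not definable by any modal formula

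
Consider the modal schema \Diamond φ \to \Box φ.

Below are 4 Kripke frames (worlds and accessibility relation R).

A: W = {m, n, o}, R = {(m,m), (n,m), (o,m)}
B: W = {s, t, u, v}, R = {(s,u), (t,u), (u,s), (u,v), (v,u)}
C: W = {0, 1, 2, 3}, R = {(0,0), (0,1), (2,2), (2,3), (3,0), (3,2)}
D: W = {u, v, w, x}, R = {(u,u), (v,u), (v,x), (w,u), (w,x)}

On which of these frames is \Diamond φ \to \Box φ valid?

Frame correspondent (Sahlqvist): \forall x \forall y \forall z (Rxy \wedge Rxz \to y = z) — i.e. partial functionality.
A: satisfies the condition.
B: fails — u sees both s and v.
C: fails — 0 sees both 0 and 1.
D: fails — v sees both u and x.

A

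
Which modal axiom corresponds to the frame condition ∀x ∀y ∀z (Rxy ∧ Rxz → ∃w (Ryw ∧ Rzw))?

The condition is convergence. The .2 schema ◇□ψ → □◇ψ defines it.
Suppose ◇□ψ→□◇ψ is valid. Take Rxy, Rxz and set V(ψ)={w : Ryw}. Then □ψ at y so ◇□ψ at x, so □◇ψ at x, so ◇ψ at z, giving w with Rzw and Ryw.

◇□ψ → □◇ψ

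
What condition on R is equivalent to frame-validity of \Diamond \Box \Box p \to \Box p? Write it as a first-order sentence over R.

\forall x \forall y \forall z ((xRy \wedge xRz) \to \exists w (y R^2 w \wedge z = w))

This is a Sahlqvist (Geach-type) schema ◇^1□^2p → □^1◇^0p.
Minimal-valuation argument: fix x; take any y with xR^1y and any z with xR^1z. Set V(p) to the set of worlds R-reachable from y in exactly 2 steps. Then □^2p holds at y, so the antecedent holds at x; validity forces ◇^0p at z, giving a w with zR^0w and yR^2w.
First-order correspondent: \forall x \forall y \forall z ((xRy \wedge xRz) \to \exists w (y R^2 w \wedge z = w)).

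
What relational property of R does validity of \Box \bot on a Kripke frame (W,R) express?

Emptiness of R

□⊥ is valid iff no world has any successor (otherwise □⊥ fails at any world with one).
The converse is a direct semantic check.
Frame condition: \forall x \forall y \neg Rxy.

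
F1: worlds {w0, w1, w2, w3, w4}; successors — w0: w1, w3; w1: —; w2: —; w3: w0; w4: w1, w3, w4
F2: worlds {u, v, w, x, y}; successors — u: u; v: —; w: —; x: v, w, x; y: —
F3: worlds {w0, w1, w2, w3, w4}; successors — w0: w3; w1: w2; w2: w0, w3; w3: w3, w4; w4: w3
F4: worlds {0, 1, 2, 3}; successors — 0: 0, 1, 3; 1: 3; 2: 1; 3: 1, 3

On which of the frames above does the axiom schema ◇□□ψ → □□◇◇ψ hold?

Frame correspondent (Sahlqvist): ∀x ∀y ∀z ((xRy ∧ xR²z) → ∃w (yR²w ∧ zR²w)) — i.e. a generalized confluence (Geach) condition.
F1: fails — w0Rw1, w0R²w0 but no w with w1R²w and w0R²w.
F2: fails — xRv, xR²v but no t with vR²t and vR²t.
F3: holds.
F4: holds.
Valid on: F3, F4.

F3, F4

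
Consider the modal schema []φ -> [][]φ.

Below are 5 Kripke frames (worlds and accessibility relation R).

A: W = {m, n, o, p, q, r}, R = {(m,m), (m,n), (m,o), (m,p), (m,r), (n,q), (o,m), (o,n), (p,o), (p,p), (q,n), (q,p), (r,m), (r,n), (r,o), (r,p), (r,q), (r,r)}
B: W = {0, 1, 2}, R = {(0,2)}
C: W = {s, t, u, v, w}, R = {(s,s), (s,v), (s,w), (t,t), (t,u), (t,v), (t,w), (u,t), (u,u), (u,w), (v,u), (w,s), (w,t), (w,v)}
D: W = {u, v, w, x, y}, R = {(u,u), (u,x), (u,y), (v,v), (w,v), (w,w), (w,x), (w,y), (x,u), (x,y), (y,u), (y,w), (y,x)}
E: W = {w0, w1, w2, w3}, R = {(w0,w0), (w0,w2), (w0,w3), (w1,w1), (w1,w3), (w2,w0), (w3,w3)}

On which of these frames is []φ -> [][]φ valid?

B

This is the axiom for transitivity; its first-order frame correspondent is forall x forall y forall z (Rxy & Ryz -> Rxz).
A: fails — Rom and Rmr but not Ror.
B: ✓.
C: fails — Rwt and Rtw but not Rww.
D: fails — Ryx and Rxy but not Ryy.
E: fails — Rw2w0 and Rw0w2 but not Rw2w2.
Valid on: B.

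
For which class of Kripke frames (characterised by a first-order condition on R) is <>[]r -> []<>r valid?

convergence

This is the .2 axiom.
Its frame correspondent is convergence — forall x forall y forall z (Rxy & Rxz -> exists w (Ryw & Rzw)).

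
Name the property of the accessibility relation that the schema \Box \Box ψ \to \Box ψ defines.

Density

Suppose □□ψ→□ψ is valid. Take Rxy and set V(ψ)={w : xR²w}. Then □□ψ at x, so □ψ at x, so ψ at y, i.e. ∃z(Rxz∧Rzy).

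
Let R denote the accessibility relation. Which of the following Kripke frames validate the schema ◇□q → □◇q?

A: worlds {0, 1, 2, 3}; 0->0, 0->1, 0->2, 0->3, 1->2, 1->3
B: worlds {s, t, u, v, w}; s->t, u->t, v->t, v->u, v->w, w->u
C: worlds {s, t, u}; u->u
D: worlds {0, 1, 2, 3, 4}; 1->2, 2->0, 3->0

This is the axiom for convergence; its first-order frame correspondent is ∀x ∀y ∀z (Rxy ∧ Rxz → ∃w (Ryw ∧ Rzw)).
A: fails — R00 and R02 but 0 and 2 have no common successor.
B: fails — Rst and Rst but t and t have no common successor.
C: satisfies the condition.
D: fails — R20 and R20 but 0 and 0 have no common successor.
Valid on: C.

C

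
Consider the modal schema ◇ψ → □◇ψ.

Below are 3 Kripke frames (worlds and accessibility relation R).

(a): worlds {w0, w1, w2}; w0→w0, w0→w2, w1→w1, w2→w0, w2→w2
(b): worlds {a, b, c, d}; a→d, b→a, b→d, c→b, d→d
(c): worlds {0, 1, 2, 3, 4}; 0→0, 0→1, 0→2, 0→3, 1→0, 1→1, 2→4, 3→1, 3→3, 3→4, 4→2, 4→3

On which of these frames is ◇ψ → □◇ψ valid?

This is the axiom for the Euclidean property; its first-order frame correspondent is ∀x ∀y ∀z (Rxy ∧ Rxz → Ryz).
(a): condition met.
(b): fails — Rba and Rba but not Raa.
(c): fails — R02 and R00 but not R20.
Valid on: (a).

(a)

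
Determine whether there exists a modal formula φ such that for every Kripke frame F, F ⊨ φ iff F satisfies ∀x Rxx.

Yes: it is reflexivity, defined by the T schema □p → p.

Yes, by □p → p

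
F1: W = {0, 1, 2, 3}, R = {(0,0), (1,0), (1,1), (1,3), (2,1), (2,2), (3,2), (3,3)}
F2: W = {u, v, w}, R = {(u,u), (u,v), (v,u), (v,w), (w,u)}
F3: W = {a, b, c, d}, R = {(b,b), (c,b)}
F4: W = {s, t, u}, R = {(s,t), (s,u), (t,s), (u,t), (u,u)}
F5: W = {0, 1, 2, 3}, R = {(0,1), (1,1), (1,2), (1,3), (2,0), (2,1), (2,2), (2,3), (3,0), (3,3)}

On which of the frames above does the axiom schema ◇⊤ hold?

Frame correspondent (Sahlqvist): ∀x ∃y Rxy — i.e. seriality.
F1: satisfies the condition.
F2: satisfies the condition.
F3: fails — world a has no successor.
F4: satisfies the condition.
F5: satisfies the condition.
Valid on: F1, F2, F4, F5.

F1, F2, F4, F5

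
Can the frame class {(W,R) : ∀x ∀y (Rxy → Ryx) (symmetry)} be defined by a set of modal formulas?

Yes — defined by q → □◇q

This is a Sahlqvist condition; the B axiom q → □◇q defines it.
Suppose q→□◇q is valid. Take Rxy and set V(q)={x}. Then q at x, so □◇q at x, so ◇q at y, so some z with Ryz has q; z=x, i.e. Ryx.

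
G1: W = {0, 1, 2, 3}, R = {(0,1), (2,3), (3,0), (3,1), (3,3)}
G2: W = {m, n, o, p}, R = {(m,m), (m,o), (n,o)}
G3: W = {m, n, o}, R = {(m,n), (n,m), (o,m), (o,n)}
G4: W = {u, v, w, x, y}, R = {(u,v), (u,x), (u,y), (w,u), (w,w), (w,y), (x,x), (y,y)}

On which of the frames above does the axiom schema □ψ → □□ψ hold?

G2

Frame correspondent (Sahlqvist): ∀x ∀y ∀z (Rxy ∧ Ryz → Rxz) — i.e. transitivity.
G1: fails — R23 and R31 but not R21.
G2: condition met.
G3: fails — Rnm and Rmn but not Rnn.
G4: fails — Rwu and Ruv but not Rwv.
Valid on: G2.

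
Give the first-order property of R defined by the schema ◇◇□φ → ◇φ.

This is a Sahlqvist (Geach-type) schema ◇^2□^1φ → □^0◇^1φ.
Minimal-valuation argument: fix x; take any y with xR^2y and any z with xR^0z. Set V(φ) to the set of worlds R-reachable from y in exactly 1 step. Then □^1φ holds at y, so the antecedent holds at x; validity forces ◇^1φ at z, giving a w with zR^1w and yR^1w.
First-order correspondent: ∀x ∀y (xR²y → ∃w (yRw ∧ xRw)).

∀x ∀y (xR²y → ∃w (yRw ∧ xRw))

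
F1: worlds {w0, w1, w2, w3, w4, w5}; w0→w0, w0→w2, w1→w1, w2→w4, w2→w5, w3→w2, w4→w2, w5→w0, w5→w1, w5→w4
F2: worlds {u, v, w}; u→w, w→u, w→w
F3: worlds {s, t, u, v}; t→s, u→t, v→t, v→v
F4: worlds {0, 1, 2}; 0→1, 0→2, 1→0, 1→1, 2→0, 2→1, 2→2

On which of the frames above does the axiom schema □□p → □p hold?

F2, F4

The schema corresponds to density: ∀x ∀y (Rxy → ∃z (Rxz ∧ Rzy)).
F1: fails — Rw3w2 but no z with Rw3z and Rzw2.
F2: condition met.
F3: fails — Rts but no z with Rtz and Rzs.
F4: condition met.
Valid on: F2, F4.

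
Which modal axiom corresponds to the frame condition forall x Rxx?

This is reflexivity; the standard corresponding axiom is T: □s → s.
Suppose □s→s is valid. At any x set V(s)={w : Rxw}. Then □s holds at x, so s holds at x, i.e. Rxx.

□s → s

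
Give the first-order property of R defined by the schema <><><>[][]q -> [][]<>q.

This is a Sahlqvist (Geach-type) schema ◇^3□^2q → □^2◇^1q.
Minimal-valuation argument: fix x; take any y with xR^3y and any z with xR^2z. Set V(q) to the set of worlds R-reachable from y in exactly 2 steps. Then □^2q holds at y, so the antecedent holds at x; validity forces ◇^1q at z, giving a w with zR^1w and yR^2w.
First-order correspondent: forall x forall y forall z ((x R^3 y & x R^2 z) -> exists w (y R^2 w & zRw)).

forall x forall y forall z ((x R^3 y & x R^2 z) -> exists w (y R^2 w & zRw))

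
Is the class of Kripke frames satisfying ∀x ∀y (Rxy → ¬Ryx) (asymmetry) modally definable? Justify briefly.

No — not modally definable

Modal frame validity is preserved under surjective bounded morphisms.
The 5-cycle (worlds w0,w1,w2,w3,w4 with w0→w1→w2→w3→w4→w0) is asymmetric. Mapping every world to a single reflexive point • is a surjective bounded morphism, and the reflexive point is not asymmetric (R•• but asymmetry requires ¬R••).
Hence asymmetry is not modally definable.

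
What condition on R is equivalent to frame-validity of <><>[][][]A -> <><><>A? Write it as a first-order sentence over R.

forall x forall y (x R^2 y -> exists w (y R^3 w & x R^3 w))

This is a Sahlqvist (Geach-type) schema ◇^2□^3A → □^0◇^3A.
Minimal-valuation argument: fix x; take any y with xR^2y and any z with xR^0z. Set V(A) to the set of worlds R-reachable from y in exactly 3 steps. Then □^3A holds at y, so the antecedent holds at x; validity forces ◇^3A at z, giving a w with zR^3w and yR^3w.
First-order correspondent: forall x forall y (x R^2 y -> exists w (y R^3 w & x R^3 w)).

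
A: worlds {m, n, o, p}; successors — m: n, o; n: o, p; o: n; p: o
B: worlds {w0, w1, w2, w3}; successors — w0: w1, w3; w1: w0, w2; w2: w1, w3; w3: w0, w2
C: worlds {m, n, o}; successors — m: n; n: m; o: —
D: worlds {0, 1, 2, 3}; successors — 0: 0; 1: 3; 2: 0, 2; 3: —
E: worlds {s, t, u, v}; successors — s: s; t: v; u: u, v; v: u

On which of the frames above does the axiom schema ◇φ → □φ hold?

This is the axiom for partial functionality; its first-order frame correspondent is ∀x ∀y ∀z (Rxy ∧ Rxz → y = z).
A: fails — m sees both n and o.
B: fails — w0 sees both w1 and w3.
C: holds.
D: fails — 2 sees both 0 and 2.
E: fails — u sees both u and v.

C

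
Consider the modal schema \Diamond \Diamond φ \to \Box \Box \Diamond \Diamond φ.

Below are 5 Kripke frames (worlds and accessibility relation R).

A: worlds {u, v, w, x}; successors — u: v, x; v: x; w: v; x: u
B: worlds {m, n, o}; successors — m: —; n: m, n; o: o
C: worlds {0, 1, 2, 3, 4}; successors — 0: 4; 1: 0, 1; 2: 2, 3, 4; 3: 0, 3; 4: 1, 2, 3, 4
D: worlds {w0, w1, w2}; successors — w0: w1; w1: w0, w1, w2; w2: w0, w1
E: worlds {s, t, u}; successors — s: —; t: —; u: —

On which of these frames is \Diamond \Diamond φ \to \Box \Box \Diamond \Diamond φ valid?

The schema corresponds to a generalized confluence (Geach) condition: \forall x \forall y \forall z ((x R^2 y \wedge x R^2 z) \to \exists w (y = w \wedge z R^2 w)).
A: fails — uR²u, uR²x but no t with u=t and xR²t.
B: fails — nR²m, nR²m but no w with m=w and mR²w.
C: fails — 0R²1, 0R²3 but no w with 1=w and 3R²w.
D: holds.
E: holds.

D, E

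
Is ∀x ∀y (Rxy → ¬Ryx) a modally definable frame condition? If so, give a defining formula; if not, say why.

No — not modally definable

If a class were modally definable it would be closed under surjective bounded morphisms (Goldblatt–Thomason).
The 5-cycle (worlds a,b,c,d,e with a→b→c→d→e→a) is asymmetric. Mapping every world to a single reflexive point • is a surjective bounded morphism, and the reflexive point is not asymmetric (R•• but asymmetry requires ¬R••).
So the class is not modally definable.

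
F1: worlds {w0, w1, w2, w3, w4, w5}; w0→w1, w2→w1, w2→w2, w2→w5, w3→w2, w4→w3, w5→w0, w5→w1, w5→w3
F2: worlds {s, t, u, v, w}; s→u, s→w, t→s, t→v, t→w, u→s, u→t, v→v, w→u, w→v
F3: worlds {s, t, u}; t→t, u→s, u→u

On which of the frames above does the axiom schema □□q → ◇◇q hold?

F2

Frame correspondent (Sahlqvist): ∀x ∃w (xR²w ∧ xR²w) — i.e. a generalized confluence (Geach) condition.
F1: fails — at w0 but no w with w0R²w and w0R²w.
F2: condition met.
F3: fails — at s but no w with sR²w and sR²w.
Valid on: F2.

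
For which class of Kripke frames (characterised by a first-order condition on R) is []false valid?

emptiness of R: forall x forall y ~Rxy

□⊥ is valid iff no world has any successor (otherwise □⊥ fails at any world with one).
Conversely, any frame satisfying forall x forall y ~Rxy validates the schema.
So the correspondent is emptiness of R.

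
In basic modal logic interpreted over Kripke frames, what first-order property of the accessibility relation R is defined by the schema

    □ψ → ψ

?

Suppose □ψ→ψ is valid. At any x set V(ψ)={w : Rxw}. Then □ψ holds at x, so ψ holds at x, i.e. Rxx.
Conversely, on a frame with reflexivity the schema holds at every world under every valuation.
Frame condition: ∀x Rxx.

reflexivity: ∀x Rxx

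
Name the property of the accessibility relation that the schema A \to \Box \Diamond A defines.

Suppose A→□◇A is valid. Take Rxy and set V(A)={x}. Then A at x, so □◇A at x, so ◇A at y, so some z with Ryz has A; z=x, i.e. Ryx.
Conversely, on a frame with symmetry the schema holds at every world under every valuation.
Frame condition: \forall x \forall y (Rxy \to Ryx).

Symmetry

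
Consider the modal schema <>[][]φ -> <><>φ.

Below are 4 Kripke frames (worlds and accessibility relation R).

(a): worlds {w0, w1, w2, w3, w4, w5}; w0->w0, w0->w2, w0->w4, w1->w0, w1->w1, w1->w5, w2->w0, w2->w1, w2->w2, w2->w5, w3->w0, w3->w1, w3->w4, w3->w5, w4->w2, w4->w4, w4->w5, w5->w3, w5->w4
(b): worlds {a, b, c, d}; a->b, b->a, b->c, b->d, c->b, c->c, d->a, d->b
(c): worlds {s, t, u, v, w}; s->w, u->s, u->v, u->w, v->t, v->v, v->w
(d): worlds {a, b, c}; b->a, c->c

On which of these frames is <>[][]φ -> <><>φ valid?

The schema corresponds to a generalized confluence (Geach) condition: forall x forall y (xRy -> exists w (y R^2 w & x R^2 w)).
(a): holds.
(b): holds.
(c): fails — sRw but no w* with wR²w* and sR²w*.
(d): fails — bRa but no w with aR²w and bR²w.
Valid on: (a), (b).

(a), (b)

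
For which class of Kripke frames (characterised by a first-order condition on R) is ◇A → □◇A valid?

the Euclidean property: ∀x ∀y ∀z (Rxy ∧ Rxz → Ryz)

This is the 5 axiom.
It corresponds to the Euclidean property: ∀x ∀y ∀z (Rxy ∧ Rxz → Ryz).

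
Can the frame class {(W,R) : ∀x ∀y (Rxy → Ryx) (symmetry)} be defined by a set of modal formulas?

The condition is symmetry. A defining modal formula is p → □◇p.
Suppose p→□◇p is valid. Take Rxy and set V(p)={x}. Then p at x, so □◇p at x, so ◇p at y, so some z with Ryz has p; z=x, i.e. Ryx.

Definable; p → □◇p defines it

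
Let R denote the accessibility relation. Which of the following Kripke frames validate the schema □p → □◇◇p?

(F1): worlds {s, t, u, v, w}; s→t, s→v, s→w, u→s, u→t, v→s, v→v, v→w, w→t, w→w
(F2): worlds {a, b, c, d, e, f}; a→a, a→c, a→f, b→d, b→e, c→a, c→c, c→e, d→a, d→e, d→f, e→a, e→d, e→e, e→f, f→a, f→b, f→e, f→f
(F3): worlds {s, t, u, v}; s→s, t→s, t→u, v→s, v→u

(F2)

Frame correspondent (Sahlqvist): ∀x ∀z (xRz → ∃w (xRw ∧ zR²w)) — i.e. a generalized confluence (Geach) condition.
(F1): fails — sRt but no w* with sRw* and tR²w*.
(F2): holds.
(F3): fails — tRu but no w with tRw and uR²w.
Valid on: (F2).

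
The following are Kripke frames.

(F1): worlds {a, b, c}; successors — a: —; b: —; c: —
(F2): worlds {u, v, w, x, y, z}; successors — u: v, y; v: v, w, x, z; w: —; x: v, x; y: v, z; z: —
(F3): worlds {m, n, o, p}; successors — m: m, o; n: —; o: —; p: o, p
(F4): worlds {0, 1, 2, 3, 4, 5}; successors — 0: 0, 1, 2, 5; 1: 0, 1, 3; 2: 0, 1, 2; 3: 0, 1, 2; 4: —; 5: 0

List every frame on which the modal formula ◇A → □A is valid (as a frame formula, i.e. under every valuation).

(F1)

The schema corresponds to partial functionality: ∀x ∀y ∀z (Rxy ∧ Rxz → y = z).
(F1): condition met.
(F2): fails — u sees both v and y.
(F3): fails — m sees both m and o.
(F4): fails — 0 sees both 0 and 1.
Valid on: (F1).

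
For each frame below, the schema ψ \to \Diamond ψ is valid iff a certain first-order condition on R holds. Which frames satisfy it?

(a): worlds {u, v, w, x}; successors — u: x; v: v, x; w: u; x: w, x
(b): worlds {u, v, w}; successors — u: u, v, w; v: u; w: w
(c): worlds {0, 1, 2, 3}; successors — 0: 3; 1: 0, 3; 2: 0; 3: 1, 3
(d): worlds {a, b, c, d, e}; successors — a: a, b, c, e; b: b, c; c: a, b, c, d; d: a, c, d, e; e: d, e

(d)

This is the axiom for reflexivity; its first-order frame correspondent is \forall x Rxx.
(a): fails — world u does not see itself.
(b): fails — world v does not see itself.
(c): fails — world 0 does not see itself.
(d): satisfies the condition.
Valid on: (d).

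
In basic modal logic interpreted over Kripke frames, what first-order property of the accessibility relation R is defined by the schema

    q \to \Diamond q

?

reflexivity

This is frame-equivalent to □q → q (substitute ¬q for q and contrapose).
Suppose □q→q is valid. At any x set V(q)={w : Rxw}. Then □q holds at x, so q holds at x, i.e. Rxx.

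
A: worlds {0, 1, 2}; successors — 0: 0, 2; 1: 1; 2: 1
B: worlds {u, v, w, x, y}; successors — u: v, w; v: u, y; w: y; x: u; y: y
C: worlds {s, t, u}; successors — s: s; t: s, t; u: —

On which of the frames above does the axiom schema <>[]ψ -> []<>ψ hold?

C

This is the axiom for convergence; its first-order frame correspondent is forall x forall y forall z (Rxy & Rxz -> exists w (Ryw & Rzw)).
A: fails — R00 and R02 but 0 and 2 have no common successor.
B: fails — Rvu and Rvy but u and y have no common successor.
C: condition met.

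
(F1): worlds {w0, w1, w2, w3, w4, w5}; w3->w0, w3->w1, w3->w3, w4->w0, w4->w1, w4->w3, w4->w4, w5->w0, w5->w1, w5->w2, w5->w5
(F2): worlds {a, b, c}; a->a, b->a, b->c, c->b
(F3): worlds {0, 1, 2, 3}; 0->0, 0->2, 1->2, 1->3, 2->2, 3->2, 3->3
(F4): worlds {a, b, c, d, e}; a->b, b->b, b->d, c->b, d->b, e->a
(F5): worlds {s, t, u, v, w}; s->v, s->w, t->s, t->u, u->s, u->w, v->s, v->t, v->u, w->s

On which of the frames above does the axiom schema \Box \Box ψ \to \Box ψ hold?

(F1), (F3)

This is the axiom for density; its first-order frame correspondent is \forall x \forall y (Rxy \to \exists z (Rxz \wedge Rzy)).
(F1): condition met.
(F2): fails — Rcb but no z with Rcz and Rzb.
(F3): condition met.
(F4): fails — Rea but no z with Rez and Rza.
(F5): fails — Rvt but no z with Rvz and Rzt.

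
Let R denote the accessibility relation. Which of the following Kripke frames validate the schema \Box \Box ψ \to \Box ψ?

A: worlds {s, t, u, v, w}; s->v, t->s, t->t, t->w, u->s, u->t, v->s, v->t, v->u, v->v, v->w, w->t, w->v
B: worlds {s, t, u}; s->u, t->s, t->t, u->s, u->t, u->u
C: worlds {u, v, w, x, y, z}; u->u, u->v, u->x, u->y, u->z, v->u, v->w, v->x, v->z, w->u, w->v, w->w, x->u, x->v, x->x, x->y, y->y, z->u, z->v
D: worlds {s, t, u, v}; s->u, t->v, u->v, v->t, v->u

This is the axiom for density; its first-order frame correspondent is \forall x \forall y (Rxy \to \exists z (Rxz \wedge Rzy)).
A: ✓.
B: ✓.
C: ✓.
D: fails — Ruv but no z with Ruz and Rzv.

A, B, C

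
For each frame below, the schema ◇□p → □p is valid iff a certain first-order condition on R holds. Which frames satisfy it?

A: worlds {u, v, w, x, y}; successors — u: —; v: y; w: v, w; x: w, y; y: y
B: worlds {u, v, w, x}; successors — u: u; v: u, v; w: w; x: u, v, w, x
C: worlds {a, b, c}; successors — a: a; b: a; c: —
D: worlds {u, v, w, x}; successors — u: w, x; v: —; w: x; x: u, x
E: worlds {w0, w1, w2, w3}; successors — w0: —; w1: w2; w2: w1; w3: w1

C

This is the axiom for the Euclidean property; its first-order frame correspondent is ∀x ∀y ∀z (Rxy ∧ Rxz → Ryz).
A: fails — Rwv and Rww but not Rvw.
B: fails — Rvu and Rvv but not Ruv.
C: satisfies the condition.
D: fails — Ruw and Ruw but not Rww.
E: fails — Rw1w2 and Rw1w2 but not Rw2w2.
Valid on: C.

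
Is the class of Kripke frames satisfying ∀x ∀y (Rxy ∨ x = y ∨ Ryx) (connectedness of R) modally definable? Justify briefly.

No — not modally definable

Any modally definable frame class is closed under disjoint unions.
Take 4 disjoint single-world reflexive frames: each is trivially connected, but their disjoint union has 4 worlds with no edge between distinct components, so it is not connected.
So the class is not modally definable.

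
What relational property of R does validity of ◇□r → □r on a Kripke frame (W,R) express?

Equivalently (dual form): ◇r → □◇r.
Suppose ◇r→□◇r is valid. Take Rxy, Rxz and set V(r)={y}. Then ◇r at x, so □◇r at x, so ◇r at z, so some w with Rzw has r; w=y, i.e. Rzy. By symmetry of the argument, Ryz.

the Euclidean property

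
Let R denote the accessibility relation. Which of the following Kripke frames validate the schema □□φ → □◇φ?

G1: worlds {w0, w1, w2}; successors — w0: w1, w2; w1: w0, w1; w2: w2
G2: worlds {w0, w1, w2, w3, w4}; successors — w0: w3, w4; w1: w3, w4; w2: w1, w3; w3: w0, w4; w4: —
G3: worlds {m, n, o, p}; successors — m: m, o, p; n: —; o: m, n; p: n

G1

This is the axiom for a generalized confluence (Geach) condition; its first-order frame correspondent is ∀x ∀z (xRz → ∃w (xR²w ∧ zRw)).
G1: holds.
G2: fails — w0Rw4 but no w with w0R²w and w4Rw.
G3: fails — oRn but no w with oR²w and nRw.
Valid on: G1.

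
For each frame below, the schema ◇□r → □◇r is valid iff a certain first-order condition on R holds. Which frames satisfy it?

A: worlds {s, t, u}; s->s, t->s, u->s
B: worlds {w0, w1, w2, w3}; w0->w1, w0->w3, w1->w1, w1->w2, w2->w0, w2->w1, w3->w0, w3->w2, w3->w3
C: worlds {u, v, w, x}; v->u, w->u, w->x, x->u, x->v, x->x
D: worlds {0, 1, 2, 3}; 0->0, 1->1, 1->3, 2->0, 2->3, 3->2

The schema corresponds to convergence: ∀x ∀y ∀z (Rxy ∧ Rxz → ∃w (Ryw ∧ Rzw)).
A: holds.
B: holds.
C: fails — Rvu and Rvu but u and u have no common successor.
D: fails — R11 and R13 but 1 and 3 have no common successor.
Valid on: A, B.

A, B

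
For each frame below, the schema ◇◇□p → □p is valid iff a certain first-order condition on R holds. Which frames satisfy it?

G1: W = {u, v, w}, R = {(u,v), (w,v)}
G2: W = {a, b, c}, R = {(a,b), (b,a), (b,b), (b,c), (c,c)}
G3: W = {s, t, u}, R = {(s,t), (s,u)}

Frame correspondent (Sahlqvist): ∀x ∀y ∀z ((xR²y ∧ xRz) → ∃w (yRw ∧ z = w)) — i.e. a generalized confluence (Geach) condition.
G1: ✓.
G2: fails — aR²c, aRb but no w with cRw and b=w.
G3: ✓.

G1, G3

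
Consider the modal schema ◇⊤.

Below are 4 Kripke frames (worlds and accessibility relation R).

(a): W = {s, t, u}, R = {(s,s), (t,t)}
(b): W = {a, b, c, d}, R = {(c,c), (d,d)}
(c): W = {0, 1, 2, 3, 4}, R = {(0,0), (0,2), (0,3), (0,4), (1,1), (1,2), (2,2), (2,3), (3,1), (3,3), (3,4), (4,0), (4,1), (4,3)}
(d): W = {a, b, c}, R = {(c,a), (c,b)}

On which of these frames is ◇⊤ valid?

The schema corresponds to seriality: ∀x ∃y Rxy.
(a): fails — world u has no successor.
(b): fails — world a has no successor.
(c): holds.
(d): fails — world a has no successor.
Valid on: (c).

(c)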